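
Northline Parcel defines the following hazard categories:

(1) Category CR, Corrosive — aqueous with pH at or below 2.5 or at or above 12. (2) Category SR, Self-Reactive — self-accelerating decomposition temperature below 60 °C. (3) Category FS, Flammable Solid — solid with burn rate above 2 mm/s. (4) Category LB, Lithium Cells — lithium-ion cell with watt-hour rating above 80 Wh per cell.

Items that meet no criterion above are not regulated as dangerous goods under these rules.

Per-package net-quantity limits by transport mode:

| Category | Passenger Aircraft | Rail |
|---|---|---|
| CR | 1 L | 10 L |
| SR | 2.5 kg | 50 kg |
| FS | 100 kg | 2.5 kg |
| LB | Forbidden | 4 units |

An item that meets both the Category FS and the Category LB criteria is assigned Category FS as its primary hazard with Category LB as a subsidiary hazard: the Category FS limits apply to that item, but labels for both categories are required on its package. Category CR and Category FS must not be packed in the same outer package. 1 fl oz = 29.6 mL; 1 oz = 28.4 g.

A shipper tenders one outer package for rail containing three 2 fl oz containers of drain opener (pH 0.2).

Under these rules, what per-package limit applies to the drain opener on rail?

10 L

With pH 0.2 (≤ 2.5), the drain opener falls in Category CR.
The rail limit for Category CR is 10 L.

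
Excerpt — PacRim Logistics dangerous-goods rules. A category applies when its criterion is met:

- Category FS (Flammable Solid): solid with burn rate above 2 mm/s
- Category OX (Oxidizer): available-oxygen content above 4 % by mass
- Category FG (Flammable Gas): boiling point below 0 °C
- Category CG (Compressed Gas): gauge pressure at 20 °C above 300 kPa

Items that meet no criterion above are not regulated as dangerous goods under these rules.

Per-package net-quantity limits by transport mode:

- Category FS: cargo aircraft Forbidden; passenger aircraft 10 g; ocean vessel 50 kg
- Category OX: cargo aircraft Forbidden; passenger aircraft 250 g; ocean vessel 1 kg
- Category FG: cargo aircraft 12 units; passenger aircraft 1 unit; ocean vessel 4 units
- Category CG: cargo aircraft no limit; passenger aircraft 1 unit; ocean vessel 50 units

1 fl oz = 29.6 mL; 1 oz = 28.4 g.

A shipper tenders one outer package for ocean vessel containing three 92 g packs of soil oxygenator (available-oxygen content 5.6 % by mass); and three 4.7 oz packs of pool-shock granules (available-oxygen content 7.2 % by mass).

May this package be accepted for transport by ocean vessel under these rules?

Soil oxygenator: available-oxygen content 5.6 % by mass > 4 % by mass → Category OX (Oxidizer).
With available-oxygen content 7.2 % by mass (> 4 % by mass), the pool-shock granules fall in Category OX.
Category OX net quantity: (three 92 g packs = 276 g) + (three 4.7 oz packs = 400.44 g) = 676.44 g.
676.44 g ≤ 1 kg (ocean vessel limit, Category OX) — within limit.

Yes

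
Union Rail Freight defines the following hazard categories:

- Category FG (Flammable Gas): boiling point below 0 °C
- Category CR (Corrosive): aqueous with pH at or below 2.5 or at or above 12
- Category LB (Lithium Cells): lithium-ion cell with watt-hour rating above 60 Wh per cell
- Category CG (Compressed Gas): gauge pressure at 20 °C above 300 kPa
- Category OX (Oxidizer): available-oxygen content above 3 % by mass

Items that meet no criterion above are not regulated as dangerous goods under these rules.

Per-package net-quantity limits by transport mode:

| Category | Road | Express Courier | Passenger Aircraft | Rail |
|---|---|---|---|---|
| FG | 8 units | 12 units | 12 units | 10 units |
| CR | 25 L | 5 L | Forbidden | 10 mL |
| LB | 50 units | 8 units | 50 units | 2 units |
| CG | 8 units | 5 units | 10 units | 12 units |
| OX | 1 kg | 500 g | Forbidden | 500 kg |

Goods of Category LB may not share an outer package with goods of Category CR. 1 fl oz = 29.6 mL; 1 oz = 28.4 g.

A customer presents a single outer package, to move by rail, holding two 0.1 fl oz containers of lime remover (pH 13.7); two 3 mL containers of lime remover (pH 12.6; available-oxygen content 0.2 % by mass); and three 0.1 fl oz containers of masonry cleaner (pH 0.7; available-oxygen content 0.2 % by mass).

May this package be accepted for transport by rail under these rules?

No

With pH 13.7 (≥ 12), the lime remover falls in Category CR.
With pH 12.6 (≥ 12), the lime remover falls in Category CR.
Masonry cleaner: pH 0.7 ≤ 2.5 → Category CR (Corrosive).
Category CR net quantity: (two 0.1 fl oz containers = 5.92 mL) + (two 3 mL containers = 6 mL) + (three 0.1 fl oz containers = 8.88 mL) = 20.8 mL.
20.8 mL > 10 mL (rail limit, Category CR) — over the limit.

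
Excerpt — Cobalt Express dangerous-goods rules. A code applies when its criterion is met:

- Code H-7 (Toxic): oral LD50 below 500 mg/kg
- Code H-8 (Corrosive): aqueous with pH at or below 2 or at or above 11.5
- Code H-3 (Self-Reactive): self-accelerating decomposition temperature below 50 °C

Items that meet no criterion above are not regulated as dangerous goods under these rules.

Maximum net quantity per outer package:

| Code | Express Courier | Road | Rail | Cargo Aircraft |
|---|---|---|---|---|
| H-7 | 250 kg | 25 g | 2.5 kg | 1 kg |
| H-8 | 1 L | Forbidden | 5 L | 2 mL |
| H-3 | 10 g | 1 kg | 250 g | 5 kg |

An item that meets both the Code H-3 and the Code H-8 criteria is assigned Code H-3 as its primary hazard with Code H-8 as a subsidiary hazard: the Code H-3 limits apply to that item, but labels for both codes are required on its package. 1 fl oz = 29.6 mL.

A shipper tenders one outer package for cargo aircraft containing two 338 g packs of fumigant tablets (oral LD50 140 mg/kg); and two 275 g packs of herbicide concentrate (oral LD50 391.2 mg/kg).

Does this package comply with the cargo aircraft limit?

No

Oral LD50 140 mg/kg meets the Code H-7 criterion (Toxic), so the fumigant tablets are Code H-7.
The herbicide concentrate has oral LD50 391.2 mg/kg, which is < 500 mg/kg, so it is Code H-7 (Toxic).
Code H-7 net quantity: (two 338 g packs = 676 g) + (two 275 g packs = 550 g) = 1.226 kg.
That exceeds the Code H-7 cargo aircraft limit of 1 kg.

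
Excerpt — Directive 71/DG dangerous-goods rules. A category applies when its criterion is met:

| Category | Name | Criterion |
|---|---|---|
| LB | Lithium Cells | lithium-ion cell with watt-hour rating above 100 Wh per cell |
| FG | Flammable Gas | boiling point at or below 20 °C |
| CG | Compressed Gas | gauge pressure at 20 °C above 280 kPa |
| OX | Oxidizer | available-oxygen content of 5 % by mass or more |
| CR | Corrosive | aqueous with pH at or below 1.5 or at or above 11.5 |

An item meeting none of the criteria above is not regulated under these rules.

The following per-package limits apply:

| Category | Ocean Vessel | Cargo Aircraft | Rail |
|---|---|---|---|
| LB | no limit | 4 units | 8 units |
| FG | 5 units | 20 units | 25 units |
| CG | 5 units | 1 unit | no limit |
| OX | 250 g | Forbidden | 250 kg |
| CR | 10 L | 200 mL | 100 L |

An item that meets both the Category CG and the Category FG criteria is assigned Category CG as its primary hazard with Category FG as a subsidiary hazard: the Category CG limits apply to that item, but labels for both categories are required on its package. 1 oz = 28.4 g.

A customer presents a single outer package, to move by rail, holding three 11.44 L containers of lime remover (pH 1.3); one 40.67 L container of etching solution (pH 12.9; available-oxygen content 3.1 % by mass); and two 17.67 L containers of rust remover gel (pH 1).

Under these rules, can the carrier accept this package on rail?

With pH 1.3 (≤ 1.5), the lime remover falls in Category CR.
With pH 12.9 (≥ 11.5), the etching solution falls in Category CR.
The rust remover gel has pH 1, which is ≤ 1.5, so it is Category CR (Corrosive).
Category CR net quantity: (three 11.44 L containers = 34.32 L) + 40.67 L + (two 17.67 L containers = 35.34 L) = 110.33 L.
110.33 L exceeds the rail limit of 100 L for Category CR.

No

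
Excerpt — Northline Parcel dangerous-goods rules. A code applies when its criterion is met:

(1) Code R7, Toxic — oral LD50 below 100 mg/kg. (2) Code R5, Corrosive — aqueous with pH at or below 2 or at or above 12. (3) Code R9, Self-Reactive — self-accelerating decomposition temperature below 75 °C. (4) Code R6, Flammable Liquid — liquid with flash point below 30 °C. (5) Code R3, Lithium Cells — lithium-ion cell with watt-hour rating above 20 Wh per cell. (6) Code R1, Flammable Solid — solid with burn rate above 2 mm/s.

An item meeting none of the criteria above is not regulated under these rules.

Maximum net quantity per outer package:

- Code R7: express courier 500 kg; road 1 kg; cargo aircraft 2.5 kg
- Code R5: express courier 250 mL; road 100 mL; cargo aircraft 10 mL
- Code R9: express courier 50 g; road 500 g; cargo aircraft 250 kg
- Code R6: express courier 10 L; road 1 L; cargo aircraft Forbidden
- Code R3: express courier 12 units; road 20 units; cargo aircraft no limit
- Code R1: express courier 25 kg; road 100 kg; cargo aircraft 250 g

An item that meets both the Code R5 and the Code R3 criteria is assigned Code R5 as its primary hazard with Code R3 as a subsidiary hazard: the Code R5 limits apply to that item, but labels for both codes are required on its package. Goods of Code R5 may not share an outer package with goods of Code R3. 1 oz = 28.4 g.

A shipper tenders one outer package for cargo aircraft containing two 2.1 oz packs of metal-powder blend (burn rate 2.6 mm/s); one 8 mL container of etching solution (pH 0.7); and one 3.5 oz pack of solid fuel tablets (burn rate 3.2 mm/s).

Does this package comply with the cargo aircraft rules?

Yes

The metal-powder blend has burn rate 2.6 mm/s, which is > 2 mm/s, so it is Code R1 (Flammable Solid).
The etching solution has pH 0.7, which is ≤ 2, so it is Code R5 (Corrosive).
The solid fuel tablets have burn rate 3.2 mm/s, which is > 2 mm/s, so they are Code R1 (Flammable Solid).
Code R5 quantity: 8 mL.
That is within the Code R5 cargo aircraft limit of 10 mL.
Code R1 net quantity: (two 2.1 oz packs = 119.28 g) + (one 3.5 oz pack = 99.4 g) = 218.68 g.
That is within the Code R1 cargo aircraft limit of 250 g.
The segregation rule (Code R5 with Code R3) does not apply to Code R5 with Code R1.
Every hazard code is within its cargo aircraft limit and no segregation rule is violated.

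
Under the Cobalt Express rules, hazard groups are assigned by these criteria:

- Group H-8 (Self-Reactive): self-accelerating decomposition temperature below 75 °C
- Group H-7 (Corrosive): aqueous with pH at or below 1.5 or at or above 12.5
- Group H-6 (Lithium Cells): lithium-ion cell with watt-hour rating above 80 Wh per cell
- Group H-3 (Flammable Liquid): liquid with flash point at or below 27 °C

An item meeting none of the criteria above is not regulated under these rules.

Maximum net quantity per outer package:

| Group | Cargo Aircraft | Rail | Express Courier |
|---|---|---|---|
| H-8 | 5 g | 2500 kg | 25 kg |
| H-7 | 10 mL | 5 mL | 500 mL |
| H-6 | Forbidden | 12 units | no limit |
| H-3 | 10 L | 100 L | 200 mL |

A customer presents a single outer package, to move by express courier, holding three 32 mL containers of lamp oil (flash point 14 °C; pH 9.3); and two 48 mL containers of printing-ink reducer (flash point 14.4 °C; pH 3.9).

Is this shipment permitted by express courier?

Yes

With flash point 14 °C (≤ 27 °C), the lamp oil falls in Group H-3.
With flash point 14.4 °C (≤ 27 °C), the printing-ink reducer falls in Group H-3.
Group H-3 net quantity: (three 32 mL containers = 96 mL) + (two 48 mL containers = 96 mL) = 192 mL.
192 mL ≤ 200 mL (express courier limit, Group H-3) — within limit.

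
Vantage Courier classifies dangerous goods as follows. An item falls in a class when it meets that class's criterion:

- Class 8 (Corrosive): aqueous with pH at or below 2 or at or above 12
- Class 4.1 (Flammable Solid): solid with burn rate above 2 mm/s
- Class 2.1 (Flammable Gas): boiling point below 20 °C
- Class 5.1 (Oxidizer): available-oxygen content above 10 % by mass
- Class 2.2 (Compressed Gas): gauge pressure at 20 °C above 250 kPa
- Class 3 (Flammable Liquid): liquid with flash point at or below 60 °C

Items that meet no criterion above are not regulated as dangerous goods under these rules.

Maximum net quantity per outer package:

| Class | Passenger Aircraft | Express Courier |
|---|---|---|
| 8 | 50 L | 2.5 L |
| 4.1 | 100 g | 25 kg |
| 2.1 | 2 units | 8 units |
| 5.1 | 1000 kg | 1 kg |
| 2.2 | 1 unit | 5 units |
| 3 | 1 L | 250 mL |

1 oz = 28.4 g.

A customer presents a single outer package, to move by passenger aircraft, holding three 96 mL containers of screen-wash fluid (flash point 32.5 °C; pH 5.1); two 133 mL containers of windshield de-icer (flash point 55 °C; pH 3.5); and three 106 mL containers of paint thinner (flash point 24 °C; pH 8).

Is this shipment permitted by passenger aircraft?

Yes

With flash point 32.5 °C (≤ 60 °C), the screen-wash fluid falls in Class 3.
Flash point 55 °C meets the Class 3 criterion (Flammable Liquid), so the windshield de-icer is Class 3.
The paint thinner has flash point 24 °C, which is ≤ 60 °C, so it is Class 3 (Flammable Liquid).
Total Class 3: (three 96 mL containers = 288 mL) + (two 133 mL containers = 266 mL) + (three 106 mL containers = 318 mL) = 872 mL.
872 mL is within the passenger aircraft limit of 1 L for Class 3.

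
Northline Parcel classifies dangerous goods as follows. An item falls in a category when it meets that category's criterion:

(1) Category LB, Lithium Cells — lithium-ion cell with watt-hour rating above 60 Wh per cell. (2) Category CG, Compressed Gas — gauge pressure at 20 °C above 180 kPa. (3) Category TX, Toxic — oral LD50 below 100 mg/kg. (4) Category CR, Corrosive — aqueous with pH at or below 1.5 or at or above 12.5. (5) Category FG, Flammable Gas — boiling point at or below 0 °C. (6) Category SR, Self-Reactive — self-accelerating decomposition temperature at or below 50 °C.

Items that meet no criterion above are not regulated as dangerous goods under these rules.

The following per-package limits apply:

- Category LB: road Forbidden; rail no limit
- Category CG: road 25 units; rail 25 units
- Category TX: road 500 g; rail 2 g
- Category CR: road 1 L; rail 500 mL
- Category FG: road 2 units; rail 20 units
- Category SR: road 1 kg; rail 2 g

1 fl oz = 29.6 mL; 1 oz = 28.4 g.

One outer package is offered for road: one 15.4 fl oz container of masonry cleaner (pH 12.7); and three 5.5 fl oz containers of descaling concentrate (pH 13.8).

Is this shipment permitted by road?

pH 12.7 meets the Category CR criterion (Corrosive), so the masonry cleaner is Category CR.
pH 13.8 meets the Category CR criterion (Corrosive), so the descaling concentrate is Category CR.
Category CR net quantity: (one 15.4 fl oz container = 455.84 mL) + (three 5.5 fl oz containers = 488.4 mL) = 944.24 mL.
That is within the Category CR road limit of 1 L.

Yes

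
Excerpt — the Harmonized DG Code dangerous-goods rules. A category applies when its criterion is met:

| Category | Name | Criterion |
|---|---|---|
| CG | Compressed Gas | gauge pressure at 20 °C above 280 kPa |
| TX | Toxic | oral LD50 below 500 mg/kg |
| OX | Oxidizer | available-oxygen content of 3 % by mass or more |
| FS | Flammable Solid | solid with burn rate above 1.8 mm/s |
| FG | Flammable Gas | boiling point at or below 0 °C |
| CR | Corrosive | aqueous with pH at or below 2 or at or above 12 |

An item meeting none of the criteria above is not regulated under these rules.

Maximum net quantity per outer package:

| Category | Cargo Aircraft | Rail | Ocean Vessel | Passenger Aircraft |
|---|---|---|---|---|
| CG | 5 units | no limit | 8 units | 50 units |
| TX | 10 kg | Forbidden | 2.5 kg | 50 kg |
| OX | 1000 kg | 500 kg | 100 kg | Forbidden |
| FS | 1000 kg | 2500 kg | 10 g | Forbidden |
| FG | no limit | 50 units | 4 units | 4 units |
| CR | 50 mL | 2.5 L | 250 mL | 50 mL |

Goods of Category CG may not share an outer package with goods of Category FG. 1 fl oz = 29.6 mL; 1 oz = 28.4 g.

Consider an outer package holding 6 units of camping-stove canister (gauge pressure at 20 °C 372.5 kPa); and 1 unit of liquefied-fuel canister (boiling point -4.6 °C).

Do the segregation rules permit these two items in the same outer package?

Camping-stove canister: gauge pressure at 20 °C 372.5 kPa > 280 kPa → Category CG (Compressed Gas).
The liquefied-fuel canister has boiling point -4.6 °C, which is ≤ 0 °C, so it is Category FG (Flammable Gas).
Category CG and Category FG may not share an outer package.

No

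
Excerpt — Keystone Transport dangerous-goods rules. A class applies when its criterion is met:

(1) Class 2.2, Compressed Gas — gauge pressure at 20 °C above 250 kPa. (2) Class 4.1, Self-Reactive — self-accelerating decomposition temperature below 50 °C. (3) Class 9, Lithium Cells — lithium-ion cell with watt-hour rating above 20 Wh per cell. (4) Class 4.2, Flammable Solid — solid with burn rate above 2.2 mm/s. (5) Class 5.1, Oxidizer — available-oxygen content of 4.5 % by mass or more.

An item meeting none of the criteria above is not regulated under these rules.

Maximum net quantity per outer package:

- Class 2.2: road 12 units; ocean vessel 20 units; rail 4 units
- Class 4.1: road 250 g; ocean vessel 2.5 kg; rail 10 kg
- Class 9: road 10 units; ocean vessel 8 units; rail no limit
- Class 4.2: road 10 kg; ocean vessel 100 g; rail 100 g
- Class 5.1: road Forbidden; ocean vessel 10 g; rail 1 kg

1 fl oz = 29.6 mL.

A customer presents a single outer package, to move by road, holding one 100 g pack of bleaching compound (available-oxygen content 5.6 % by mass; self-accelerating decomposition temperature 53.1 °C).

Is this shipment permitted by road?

No

With available-oxygen content 5.6 % by mass (≥ 4.5 % by mass), the bleaching compound falls in Class 5.1.
Class 5.1 quantity: 100 g.
Class 5.1 is Forbidden by road.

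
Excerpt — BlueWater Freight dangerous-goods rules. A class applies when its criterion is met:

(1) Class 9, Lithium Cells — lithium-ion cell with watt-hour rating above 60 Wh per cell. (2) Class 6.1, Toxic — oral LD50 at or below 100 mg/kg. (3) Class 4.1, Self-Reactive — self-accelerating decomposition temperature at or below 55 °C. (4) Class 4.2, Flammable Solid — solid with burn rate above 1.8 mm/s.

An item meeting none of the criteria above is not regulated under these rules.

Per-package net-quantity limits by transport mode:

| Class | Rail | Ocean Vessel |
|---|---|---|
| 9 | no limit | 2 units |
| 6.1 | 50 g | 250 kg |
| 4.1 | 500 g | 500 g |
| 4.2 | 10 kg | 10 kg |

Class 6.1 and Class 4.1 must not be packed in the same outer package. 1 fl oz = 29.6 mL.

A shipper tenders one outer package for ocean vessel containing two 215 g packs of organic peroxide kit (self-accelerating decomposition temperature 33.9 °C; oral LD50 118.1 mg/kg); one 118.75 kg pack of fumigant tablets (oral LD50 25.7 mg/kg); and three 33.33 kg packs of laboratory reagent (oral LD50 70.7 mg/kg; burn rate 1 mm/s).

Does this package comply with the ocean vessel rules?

No

With self-accelerating decomposition temperature 33.9 °C (≤ 55 °C), the organic peroxide kit falls in Class 4.1.
Fumigant tablets: oral LD50 25.7 mg/kg ≤ 100 mg/kg → Class 6.1 (Toxic).
The laboratory reagent has oral LD50 70.7 mg/kg, which is ≤ 100 mg/kg, so it is Class 6.1 (Toxic).
Class 6.1 net quantity: 118.75 kg + (three 33.33 kg packs = 99.99 kg) = 218.74 kg.
218.74 kg ≤ 250 kg (ocean vessel limit, Class 6.1) — within limit.
Class 4.1 quantity: two 215 g packs = 430 g.
430 g ≤ 500 g (ocean vessel limit, Class 4.1) — within limit.
Class 6.1 and Class 4.1 may not share an outer package.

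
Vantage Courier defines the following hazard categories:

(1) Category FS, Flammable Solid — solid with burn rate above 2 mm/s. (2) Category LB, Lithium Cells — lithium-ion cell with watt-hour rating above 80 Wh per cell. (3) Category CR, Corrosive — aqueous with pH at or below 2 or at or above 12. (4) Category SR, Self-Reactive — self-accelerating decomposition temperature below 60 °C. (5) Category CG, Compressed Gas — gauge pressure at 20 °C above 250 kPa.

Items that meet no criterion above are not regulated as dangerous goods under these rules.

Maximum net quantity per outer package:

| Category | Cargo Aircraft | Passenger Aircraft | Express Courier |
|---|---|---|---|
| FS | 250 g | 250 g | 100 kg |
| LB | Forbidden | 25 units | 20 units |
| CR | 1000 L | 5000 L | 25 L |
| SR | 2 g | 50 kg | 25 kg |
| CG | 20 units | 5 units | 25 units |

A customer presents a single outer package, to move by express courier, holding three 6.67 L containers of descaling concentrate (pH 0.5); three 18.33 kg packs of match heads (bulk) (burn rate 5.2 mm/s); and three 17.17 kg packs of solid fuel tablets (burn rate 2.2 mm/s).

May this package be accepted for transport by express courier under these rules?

No

pH 0.5 meets the Category CR criterion (Corrosive), so the descaling concentrate is Category CR.
The match heads (bulk) have burn rate 5.2 mm/s, which is > 2 mm/s, so they are Category FS (Flammable Solid).
The solid fuel tablets have burn rate 2.2 mm/s, which is > 2 mm/s, so they are Category FS (Flammable Solid).
Category FS net quantity: (three 18.33 kg packs = 54.99 kg) + (three 17.17 kg packs = 51.51 kg) = 106.5 kg.
That exceeds the Category FS express courier limit of 100 kg.
Category CR quantity: three 6.67 L containers = 20.01 L.
20.01 L ≤ 25 L (express courier limit, Category CR) — within limit.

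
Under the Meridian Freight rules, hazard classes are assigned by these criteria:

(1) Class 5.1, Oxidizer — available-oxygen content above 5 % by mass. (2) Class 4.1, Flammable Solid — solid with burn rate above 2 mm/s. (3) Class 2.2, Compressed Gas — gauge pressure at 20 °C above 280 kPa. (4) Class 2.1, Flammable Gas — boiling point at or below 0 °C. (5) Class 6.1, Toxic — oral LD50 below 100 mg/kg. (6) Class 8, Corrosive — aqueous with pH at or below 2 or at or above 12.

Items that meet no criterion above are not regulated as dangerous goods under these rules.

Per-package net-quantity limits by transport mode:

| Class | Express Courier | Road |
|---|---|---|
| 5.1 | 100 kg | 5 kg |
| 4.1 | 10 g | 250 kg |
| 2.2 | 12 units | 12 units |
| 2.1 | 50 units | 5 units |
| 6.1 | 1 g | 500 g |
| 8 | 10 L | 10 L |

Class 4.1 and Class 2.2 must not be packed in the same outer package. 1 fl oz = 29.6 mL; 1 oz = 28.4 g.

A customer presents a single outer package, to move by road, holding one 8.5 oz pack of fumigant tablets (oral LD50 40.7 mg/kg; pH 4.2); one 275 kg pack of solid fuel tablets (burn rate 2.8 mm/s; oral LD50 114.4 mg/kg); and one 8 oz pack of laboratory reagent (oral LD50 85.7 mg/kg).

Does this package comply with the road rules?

Fumigant tablets: oral LD50 40.7 mg/kg < 100 mg/kg → Class 6.1 (Toxic).
The solid fuel tablets have burn rate 2.8 mm/s, which is > 2 mm/s, so they are Class 4.1 (Flammable Solid).
The laboratory reagent has oral LD50 85.7 mg/kg, which is < 100 mg/kg, so it is Class 6.1 (Toxic).
Total Class 6.1: (one 8.5 oz pack = 241.4 g) + (one 8 oz pack = 227.2 g) = 468.6 g.
468.6 g is within the road limit of 500 g for Class 6.1.
Class 4.1 quantity: 275 kg.
That exceeds the Class 4.1 road limit of 250 kg.
The segregation rule (Class 4.1 with Class 2.2) does not apply to Class 6.1 with Class 4.1.

No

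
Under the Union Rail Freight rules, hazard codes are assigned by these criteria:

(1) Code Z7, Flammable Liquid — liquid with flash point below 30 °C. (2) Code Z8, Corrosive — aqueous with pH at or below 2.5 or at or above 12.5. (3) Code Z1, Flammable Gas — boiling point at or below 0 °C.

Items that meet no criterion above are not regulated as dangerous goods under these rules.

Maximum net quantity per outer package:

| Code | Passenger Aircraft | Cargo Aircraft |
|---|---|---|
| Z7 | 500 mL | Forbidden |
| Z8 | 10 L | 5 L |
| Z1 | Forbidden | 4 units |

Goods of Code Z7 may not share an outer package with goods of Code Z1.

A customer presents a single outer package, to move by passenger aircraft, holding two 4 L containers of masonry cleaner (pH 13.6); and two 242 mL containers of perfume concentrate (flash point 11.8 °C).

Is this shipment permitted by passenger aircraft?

Yes

Masonry cleaner: pH 13.6 ≥ 12.5 → Code Z8 (Corrosive).
Flash point 11.8 °C meets the Code Z7 criterion (Flammable Liquid), so the perfume concentrate is Code Z7.
Code Z8 quantity: two 4 L containers = 8 L.
8 L is within the passenger aircraft limit of 10 L for Code Z8.
Code Z7 quantity: two 242 mL containers = 484 mL.
484 mL ≤ 500 mL (passenger aircraft limit, Code Z7) — within limit.
The segregation rule (Code Z7 with Code Z1) does not apply to Code Z8 with Code Z7.
Every hazard code is within its passenger aircraft limit and no segregation rule is violated.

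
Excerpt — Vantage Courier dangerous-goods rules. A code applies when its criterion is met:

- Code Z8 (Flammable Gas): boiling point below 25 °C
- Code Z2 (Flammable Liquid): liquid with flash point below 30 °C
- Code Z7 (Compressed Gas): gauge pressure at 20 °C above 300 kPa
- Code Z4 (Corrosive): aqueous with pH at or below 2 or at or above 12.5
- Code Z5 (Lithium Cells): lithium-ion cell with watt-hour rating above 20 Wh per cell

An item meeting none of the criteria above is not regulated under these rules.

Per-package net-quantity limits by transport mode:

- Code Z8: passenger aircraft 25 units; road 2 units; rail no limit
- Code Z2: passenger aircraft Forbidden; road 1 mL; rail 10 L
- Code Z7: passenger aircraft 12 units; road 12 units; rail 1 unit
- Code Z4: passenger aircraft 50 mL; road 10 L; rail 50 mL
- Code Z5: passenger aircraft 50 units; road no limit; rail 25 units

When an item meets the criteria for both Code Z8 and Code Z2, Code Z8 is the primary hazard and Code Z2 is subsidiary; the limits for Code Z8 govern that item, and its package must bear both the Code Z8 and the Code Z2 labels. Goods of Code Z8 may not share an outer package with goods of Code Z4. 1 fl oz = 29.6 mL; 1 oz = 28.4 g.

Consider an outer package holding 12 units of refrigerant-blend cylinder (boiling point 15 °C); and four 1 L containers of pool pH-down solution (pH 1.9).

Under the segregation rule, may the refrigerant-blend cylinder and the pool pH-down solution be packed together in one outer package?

No

With boiling point 15 °C (< 25 °C), the refrigerant-blend cylinder falls in Code Z8.
pH 1.9 meets the Code Z4 criterion (Corrosive), so the pool pH-down solution is Code Z4.
Code Z8 and Code Z4 may not share an outer package.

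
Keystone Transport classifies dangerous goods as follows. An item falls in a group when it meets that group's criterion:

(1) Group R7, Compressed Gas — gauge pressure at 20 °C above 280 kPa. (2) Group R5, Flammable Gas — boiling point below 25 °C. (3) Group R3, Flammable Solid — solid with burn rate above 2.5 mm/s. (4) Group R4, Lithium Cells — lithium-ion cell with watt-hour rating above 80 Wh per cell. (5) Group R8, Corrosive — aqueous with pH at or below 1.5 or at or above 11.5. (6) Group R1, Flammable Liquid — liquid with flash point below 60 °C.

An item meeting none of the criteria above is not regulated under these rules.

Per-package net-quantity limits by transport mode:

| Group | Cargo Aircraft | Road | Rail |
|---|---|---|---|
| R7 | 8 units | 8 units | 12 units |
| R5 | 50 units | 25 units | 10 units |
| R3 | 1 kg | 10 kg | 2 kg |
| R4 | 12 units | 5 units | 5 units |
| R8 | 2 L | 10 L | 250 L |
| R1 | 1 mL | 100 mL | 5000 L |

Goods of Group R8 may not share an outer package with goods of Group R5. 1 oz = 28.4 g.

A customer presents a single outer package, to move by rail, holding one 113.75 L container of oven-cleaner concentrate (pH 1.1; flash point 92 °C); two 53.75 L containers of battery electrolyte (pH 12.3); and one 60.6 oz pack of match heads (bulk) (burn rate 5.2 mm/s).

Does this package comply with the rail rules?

With pH 1.1 (≤ 1.5), the oven-cleaner concentrate falls in Group R8.
The battery electrolyte has pH 12.3, which is ≥ 11.5, so it is Group R8 (Corrosive).
Burn rate 5.2 mm/s meets the Group R3 criterion (Flammable Solid), so the match heads (bulk) are Group R3.
Group R8 net quantity: 113.75 L + (two 53.75 L containers = 107.5 L) = 221.25 L.
221.25 L ≤ 250 L (rail limit, Group R8) — within limit.
Group R3 quantity: one 60.6 oz pack = 1721.04 g.
That is within the Group R3 rail limit of 2 kg.
The segregation rule (Group R8 with Group R5) does not apply to Group R8 with Group R3.
Every hazard group is within its rail limit and no segregation rule is violated.

Yes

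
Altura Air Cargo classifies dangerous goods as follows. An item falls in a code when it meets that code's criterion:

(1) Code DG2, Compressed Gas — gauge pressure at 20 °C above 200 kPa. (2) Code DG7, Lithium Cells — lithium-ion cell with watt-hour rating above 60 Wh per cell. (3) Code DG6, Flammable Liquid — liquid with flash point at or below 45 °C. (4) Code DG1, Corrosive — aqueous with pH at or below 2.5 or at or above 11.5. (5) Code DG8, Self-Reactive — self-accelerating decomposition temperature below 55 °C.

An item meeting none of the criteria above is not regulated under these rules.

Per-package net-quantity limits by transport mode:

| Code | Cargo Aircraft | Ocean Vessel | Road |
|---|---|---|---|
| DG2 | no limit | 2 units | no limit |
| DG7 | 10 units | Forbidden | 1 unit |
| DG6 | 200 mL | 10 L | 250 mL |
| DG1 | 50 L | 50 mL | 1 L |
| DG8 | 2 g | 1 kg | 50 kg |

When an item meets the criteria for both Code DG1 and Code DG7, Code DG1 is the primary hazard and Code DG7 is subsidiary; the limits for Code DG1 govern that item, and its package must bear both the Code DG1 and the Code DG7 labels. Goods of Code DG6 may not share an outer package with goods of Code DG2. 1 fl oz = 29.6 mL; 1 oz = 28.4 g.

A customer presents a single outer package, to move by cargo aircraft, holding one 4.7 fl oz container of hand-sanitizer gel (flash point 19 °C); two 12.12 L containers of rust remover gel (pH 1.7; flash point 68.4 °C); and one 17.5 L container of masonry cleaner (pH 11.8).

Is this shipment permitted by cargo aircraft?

Yes

Flash point 19 °C meets the Code DG6 criterion (Flammable Liquid), so the hand-sanitizer gel is Code DG6.
With pH 1.7 (≤ 2.5), the rust remover gel falls in Code DG1.
Masonry cleaner: pH 11.8 ≥ 11.5 → Code DG1 (Corrosive).
Code DG1 net quantity: (two 12.12 L containers = 24.24 L) + 17.5 L = 41.74 L.
41.74 L ≤ 50 L (cargo aircraft limit, Code DG1) — within limit.
Code DG6 quantity: one 4.7 fl oz container = 139.12 mL.
139.12 mL ≤ 200 mL (cargo aircraft limit, Code DG6) — within limit.
The segregation rule (Code DG6 with Code DG2) does not apply to Code DG1 with Code DG6.
Every hazard code is within its cargo aircraft limit and no segregation rule is violated.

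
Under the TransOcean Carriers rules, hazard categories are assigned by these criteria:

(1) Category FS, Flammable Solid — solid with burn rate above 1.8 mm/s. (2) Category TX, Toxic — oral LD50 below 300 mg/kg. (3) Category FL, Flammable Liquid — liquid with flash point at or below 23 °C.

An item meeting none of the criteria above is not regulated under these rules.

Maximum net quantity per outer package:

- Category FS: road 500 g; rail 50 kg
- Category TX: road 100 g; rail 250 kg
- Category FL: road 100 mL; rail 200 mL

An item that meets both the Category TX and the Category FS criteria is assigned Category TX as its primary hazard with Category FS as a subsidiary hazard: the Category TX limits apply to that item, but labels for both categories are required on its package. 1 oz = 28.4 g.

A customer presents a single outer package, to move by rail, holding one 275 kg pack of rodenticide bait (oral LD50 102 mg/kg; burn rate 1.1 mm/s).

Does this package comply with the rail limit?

No

With oral LD50 102 mg/kg (< 300 mg/kg), the rodenticide bait falls in Category TX.
Category TX quantity: 275 kg.
275 kg exceeds the rail limit of 250 kg for Category TX.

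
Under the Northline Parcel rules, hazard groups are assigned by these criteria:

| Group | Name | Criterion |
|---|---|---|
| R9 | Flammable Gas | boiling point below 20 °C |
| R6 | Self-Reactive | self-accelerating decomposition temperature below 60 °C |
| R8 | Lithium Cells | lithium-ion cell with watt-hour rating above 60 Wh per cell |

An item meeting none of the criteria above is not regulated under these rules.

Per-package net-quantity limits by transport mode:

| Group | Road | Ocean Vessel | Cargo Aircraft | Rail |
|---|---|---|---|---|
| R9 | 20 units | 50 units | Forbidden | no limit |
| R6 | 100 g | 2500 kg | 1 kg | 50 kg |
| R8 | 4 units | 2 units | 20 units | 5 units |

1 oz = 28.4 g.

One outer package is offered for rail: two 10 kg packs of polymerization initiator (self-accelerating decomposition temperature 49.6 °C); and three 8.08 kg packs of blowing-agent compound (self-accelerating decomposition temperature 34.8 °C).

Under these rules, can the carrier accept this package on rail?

The polymerization initiator has self-accelerating decomposition temperature 49.6 °C, which is < 60 °C, so it is Group R6 (Self-Reactive).
Blowing-agent compound: self-accelerating decomposition temperature 34.8 °C < 60 °C → Group R6 (Self-Reactive).
Total Group R6: (two 10 kg packs = 20 kg) + (three 8.08 kg packs = 24.24 kg) = 44.24 kg.
44.24 kg ≤ 50 kg (rail limit, Group R6) — within limit.

Yes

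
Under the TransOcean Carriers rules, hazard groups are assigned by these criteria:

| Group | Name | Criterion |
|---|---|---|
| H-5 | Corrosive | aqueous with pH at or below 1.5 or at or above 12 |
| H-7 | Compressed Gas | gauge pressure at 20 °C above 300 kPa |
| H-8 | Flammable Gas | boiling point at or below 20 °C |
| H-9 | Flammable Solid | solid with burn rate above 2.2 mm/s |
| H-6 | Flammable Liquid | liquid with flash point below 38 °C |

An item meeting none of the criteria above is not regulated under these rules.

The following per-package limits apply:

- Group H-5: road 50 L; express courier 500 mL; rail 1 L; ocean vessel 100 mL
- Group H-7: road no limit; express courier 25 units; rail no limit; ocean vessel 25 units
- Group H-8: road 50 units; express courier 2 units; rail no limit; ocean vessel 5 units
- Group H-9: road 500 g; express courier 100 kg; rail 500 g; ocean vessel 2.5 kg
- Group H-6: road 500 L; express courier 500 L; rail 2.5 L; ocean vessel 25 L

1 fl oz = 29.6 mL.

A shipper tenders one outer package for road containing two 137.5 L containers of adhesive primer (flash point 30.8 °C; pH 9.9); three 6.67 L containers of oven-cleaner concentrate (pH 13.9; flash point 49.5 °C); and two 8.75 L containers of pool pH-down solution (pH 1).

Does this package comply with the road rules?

Yes

Adhesive primer: flash point 30.8 °C < 38 °C → Group H-6 (Flammable Liquid).
The oven-cleaner concentrate has pH 13.9, which is ≥ 12, so it is Group H-5 (Corrosive).
The pool pH-down solution has pH 1, which is ≤ 1.5, so it is Group H-5 (Corrosive).
Group H-5 net quantity: (three 6.67 L containers = 20.01 L) + (two 8.75 L containers = 17.5 L) = 37.51 L.
37.51 L is within the road limit of 50 L for Group H-5.
Group H-6 quantity: two 137.5 L containers = 275 L.
275 L is within the road limit of 500 L for Group H-6.
Every hazard group is within its road limit and no segregation rule is violated.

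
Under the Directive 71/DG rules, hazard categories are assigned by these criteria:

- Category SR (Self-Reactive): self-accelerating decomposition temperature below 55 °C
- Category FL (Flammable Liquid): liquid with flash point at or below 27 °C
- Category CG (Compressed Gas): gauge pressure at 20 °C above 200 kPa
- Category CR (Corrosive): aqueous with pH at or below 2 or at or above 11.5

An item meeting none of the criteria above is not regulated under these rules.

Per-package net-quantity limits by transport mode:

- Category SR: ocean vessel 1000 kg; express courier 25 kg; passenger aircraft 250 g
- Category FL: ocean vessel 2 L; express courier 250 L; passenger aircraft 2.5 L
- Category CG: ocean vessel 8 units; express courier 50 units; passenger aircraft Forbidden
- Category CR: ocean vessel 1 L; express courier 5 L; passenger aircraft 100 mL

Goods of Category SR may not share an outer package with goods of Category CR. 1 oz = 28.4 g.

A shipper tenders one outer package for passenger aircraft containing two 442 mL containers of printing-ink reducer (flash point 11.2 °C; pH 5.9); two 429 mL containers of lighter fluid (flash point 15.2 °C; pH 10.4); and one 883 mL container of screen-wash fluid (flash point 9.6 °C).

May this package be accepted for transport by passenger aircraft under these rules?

No

Flash point 11.2 °C meets the Category FL criterion (Flammable Liquid), so the printing-ink reducer is Category FL.
With flash point 15.2 °C (≤ 27 °C), the lighter fluid falls in Category FL.
The screen-wash fluid has flash point 9.6 °C, which is ≤ 27 °C, so it is Category FL (Flammable Liquid).
Total Category FL: (two 442 mL containers = 884 mL) + (two 429 mL containers = 858 mL) + 883 mL = 2.625 L.
2.625 L exceeds the passenger aircraft limit of 2.5 L for Category FL.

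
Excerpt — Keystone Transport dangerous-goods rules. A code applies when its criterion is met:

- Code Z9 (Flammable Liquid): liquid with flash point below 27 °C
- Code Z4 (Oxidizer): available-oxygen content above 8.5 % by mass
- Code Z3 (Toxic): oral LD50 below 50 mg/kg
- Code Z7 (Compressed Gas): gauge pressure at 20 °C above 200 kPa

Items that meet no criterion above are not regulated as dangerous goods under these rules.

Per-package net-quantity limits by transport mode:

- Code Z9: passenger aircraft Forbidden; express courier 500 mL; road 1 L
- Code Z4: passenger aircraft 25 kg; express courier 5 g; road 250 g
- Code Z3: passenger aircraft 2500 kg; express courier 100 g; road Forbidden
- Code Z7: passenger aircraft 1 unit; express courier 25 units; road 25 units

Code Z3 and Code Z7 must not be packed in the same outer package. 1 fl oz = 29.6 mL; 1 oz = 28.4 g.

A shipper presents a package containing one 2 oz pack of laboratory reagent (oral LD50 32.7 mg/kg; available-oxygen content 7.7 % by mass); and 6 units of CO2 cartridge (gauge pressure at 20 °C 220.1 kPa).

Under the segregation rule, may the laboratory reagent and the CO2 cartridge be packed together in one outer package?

No

The laboratory reagent has oral LD50 32.7 mg/kg, which is < 50 mg/kg, so it is Code Z3 (Toxic).
CO2 cartridge: gauge pressure at 20 °C 220.1 kPa > 200 kPa → Code Z7 (Compressed Gas).
Code Z3 and Code Z7 may not share an outer package.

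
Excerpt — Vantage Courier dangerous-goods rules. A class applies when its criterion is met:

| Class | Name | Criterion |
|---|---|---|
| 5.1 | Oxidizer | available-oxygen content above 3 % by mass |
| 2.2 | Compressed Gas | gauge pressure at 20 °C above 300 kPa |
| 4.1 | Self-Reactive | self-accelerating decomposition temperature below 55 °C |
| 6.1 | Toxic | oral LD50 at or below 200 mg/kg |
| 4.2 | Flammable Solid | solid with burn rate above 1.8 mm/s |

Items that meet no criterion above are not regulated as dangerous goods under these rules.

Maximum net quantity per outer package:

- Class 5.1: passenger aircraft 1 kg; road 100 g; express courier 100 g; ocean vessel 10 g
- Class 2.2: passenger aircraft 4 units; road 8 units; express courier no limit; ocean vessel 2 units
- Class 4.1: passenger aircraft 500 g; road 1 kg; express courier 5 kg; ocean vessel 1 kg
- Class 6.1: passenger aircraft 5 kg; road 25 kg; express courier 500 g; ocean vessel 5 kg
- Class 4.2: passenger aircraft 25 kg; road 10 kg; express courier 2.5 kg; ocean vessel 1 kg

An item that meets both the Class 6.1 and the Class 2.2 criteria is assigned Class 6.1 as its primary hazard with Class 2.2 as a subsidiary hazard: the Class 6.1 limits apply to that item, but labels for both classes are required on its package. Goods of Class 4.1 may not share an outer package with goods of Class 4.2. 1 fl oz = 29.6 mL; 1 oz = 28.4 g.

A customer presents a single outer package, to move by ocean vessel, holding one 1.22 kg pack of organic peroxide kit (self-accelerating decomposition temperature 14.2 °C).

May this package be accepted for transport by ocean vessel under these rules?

Self-accelerating decomposition temperature 14.2 °C meets the Class 4.1 criterion (Self-Reactive), so the organic peroxide kit is Class 4.1.
Class 4.1 quantity: 1.22 kg.
That exceeds the Class 4.1 ocean vessel limit of 1 kg.

No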